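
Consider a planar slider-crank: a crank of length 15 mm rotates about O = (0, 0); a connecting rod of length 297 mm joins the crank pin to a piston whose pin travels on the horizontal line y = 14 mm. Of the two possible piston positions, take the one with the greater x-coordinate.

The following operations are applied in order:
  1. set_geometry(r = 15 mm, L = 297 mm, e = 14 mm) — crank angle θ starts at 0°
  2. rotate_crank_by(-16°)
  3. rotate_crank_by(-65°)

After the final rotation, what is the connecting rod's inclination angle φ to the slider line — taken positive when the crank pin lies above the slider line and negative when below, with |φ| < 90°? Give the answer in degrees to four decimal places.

-5.5677

set_geometry: r = 15 mm, L = 297 mm, e = 14 mm; θ ← 0°
rotate_crank_by(-16°): θ ← 0° -16° = -16°
rotate_crank_by(-65°): θ ← -16° -65° = -81°
crank pin P = (r cos θ, r sin θ) = (2.346517, -14.815325)
h = r sin θ − e = -14.815325 − 14 = -28.815325
sin φ = h / L = -28.815325 / 297 = -0.09702130
φ = arcsin(-0.09702130) = -5.567669°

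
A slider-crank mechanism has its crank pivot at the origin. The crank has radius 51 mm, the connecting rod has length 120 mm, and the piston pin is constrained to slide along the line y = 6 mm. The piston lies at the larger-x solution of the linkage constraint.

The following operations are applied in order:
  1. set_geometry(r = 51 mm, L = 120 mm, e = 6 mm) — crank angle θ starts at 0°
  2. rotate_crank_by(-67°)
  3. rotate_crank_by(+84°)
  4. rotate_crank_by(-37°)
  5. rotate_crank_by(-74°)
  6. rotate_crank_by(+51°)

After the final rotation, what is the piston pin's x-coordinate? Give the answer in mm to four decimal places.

set_geometry: r = 51 mm, L = 120 mm, e = 6 mm; θ ← 0°
rotate_crank_by(-67°): θ ← 0° -67° = -67°
rotate_crank_by(+84°): θ ← -67° +84° = 17°
rotate_crank_by(-37°): θ ← 17° -37° = -20°
rotate_crank_by(-74°): θ ← -20° -74° = -94°
rotate_crank_by(+51°): θ ← -94° +51° = -43°
crank pin P = (r cos θ, r sin θ) = (37.299039, -34.781916)
h = r sin θ − e = -34.781916 − 6 = -40.781916
x = r cos θ + √(L² − h²) = 37.299039 + √(14400.0 − 1663.1647) = 37.299039 + 112.857589 = 150.156627

150.1566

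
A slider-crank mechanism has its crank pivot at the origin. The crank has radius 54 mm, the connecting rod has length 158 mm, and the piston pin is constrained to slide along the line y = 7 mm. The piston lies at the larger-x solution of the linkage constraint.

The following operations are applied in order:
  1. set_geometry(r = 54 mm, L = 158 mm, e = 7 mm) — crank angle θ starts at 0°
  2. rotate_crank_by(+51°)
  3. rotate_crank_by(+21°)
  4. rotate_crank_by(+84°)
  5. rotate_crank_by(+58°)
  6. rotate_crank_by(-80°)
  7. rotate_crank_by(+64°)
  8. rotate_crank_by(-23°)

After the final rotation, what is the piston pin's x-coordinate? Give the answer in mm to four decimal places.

set_geometry: r = 54 mm, L = 158 mm, e = 7 mm; θ ← 0°
rotate_crank_by(+51°): θ ← 0° +51° = 51°
rotate_crank_by(+21°): θ ← 51° +21° = 72°
rotate_crank_by(+84°): θ ← 72° +84° = 156°
rotate_crank_by(+58°): θ ← 156° +58° = 214°
rotate_crank_by(-80°): θ ← 214° -80° = 134°
rotate_crank_by(+64°): θ ← 134° +64° = 198°
rotate_crank_by(-23°): θ ← 198° -23° = 175°
crank pin P = (r cos θ, r sin θ) = (-53.794514, 4.706410)
h = r sin θ − e = 4.706410 − 7 = -2.293590
x = r cos θ + √(L² − h²) = -53.794514 + √(24964.0 − 5.2606) = -53.794514 + 157.983352 = 104.188838

104.1888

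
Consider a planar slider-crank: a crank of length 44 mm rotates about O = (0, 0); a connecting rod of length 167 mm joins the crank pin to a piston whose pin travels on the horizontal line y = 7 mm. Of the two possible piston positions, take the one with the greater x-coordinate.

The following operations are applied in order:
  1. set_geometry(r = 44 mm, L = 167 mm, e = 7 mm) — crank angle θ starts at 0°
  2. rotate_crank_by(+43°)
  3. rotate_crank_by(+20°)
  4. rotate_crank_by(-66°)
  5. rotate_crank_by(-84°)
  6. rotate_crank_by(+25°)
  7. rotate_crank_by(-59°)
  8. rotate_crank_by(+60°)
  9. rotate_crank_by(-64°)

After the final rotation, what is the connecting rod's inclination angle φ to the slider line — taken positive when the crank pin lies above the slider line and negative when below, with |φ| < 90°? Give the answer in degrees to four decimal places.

-14.9360

set_geometry: r = 44 mm, L = 167 mm, e = 7 mm; θ ← 0°
rotate_crank_by(+43°): θ ← 0° +43° = 43°
rotate_crank_by(+20°): θ ← 43° +20° = 63°
rotate_crank_by(-66°): θ ← 63° -66° = -3°
rotate_crank_by(-84°): θ ← -3° -84° = -87°
rotate_crank_by(+25°): θ ← -87° +25° = -62°
rotate_crank_by(-59°): θ ← -62° -59° = -121°
rotate_crank_by(+60°): θ ← -121° +60° = -61°
rotate_crank_by(-64°): θ ← -61° -64° = -125°
crank pin P = (r cos θ, r sin θ) = (-25.237363, -36.042690)
h = r sin θ − e = -36.042690 − 7 = -43.042690
sin φ = h / L = -43.042690 / 167 = -0.25774066
φ = arcsin(-0.25774066) = -14.936043°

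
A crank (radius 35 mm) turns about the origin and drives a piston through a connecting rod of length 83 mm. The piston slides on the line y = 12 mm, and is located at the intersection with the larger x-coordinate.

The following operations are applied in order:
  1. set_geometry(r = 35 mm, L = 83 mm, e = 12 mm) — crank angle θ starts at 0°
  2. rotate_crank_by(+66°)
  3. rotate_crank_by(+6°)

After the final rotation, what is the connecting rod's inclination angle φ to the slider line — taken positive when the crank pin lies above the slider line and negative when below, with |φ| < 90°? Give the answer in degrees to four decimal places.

set_geometry: r = 35 mm, L = 83 mm, e = 12 mm; θ ← 0°
rotate_crank_by(+66°): θ ← 0° +66° = 66°
rotate_crank_by(+6°): θ ← 66° +6° = 72°
crank pin P = (r cos θ, r sin θ) = (10.815595, 33.286978)
h = r sin θ − e = 33.286978 − 12 = 21.286978
sin φ = h / L = 21.286978 / 83 = 0.25646962
φ = arcsin(0.25646962) = 14.860684°

14.8607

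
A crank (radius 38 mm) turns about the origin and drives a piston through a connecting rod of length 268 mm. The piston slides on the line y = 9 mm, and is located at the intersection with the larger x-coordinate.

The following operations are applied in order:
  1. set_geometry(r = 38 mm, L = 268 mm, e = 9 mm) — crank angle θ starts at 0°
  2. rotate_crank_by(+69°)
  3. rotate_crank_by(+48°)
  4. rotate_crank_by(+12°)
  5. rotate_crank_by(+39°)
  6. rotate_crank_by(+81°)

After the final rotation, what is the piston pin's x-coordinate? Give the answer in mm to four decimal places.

set_geometry: r = 38 mm, L = 268 mm, e = 9 mm; θ ← 0°
rotate_crank_by(+69°): θ ← 0° +69° = 69°
rotate_crank_by(+48°): θ ← 69° +48° = 117°
rotate_crank_by(+12°): θ ← 117° +12° = 129°
rotate_crank_by(+39°): θ ← 129° +39° = 168°
rotate_crank_by(+81°): θ ← 168° +81° = 249°
crank pin P = (r cos θ, r sin θ) = (-13.617982, -35.476056)
h = r sin θ − e = -35.476056 − 9 = -44.476056
x = r cos θ + √(L² − h²) = -13.617982 + √(71824.0 − 1978.1196) = -13.617982 + 264.283712 = 250.665730

250.6657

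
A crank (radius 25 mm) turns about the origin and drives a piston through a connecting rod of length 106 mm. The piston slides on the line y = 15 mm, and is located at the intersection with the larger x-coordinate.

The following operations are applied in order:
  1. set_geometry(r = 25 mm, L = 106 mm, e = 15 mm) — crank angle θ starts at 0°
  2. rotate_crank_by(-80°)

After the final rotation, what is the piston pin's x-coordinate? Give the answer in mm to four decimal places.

set_geometry: r = 25 mm, L = 106 mm, e = 15 mm; θ ← 0°
rotate_crank_by(-80°): θ ← 0° -80° = -80°
crank pin P = (r cos θ, r sin θ) = (4.341204, -24.620194)
h = r sin θ − e = -24.620194 − 15 = -39.620194
x = r cos θ + √(L² − h²) = 4.341204 + √(11236.0 − 1569.7598) = 4.341204 + 98.317039 = 102.658244

102.6582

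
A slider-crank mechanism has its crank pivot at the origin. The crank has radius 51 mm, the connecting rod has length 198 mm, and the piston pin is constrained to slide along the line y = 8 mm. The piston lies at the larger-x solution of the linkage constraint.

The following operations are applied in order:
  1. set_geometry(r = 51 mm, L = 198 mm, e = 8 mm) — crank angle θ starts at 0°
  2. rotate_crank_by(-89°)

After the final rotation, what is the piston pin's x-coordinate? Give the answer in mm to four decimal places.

set_geometry: r = 51 mm, L = 198 mm, e = 8 mm; θ ← 0°
rotate_crank_by(-89°): θ ← 0° -89° = -89°
crank pin P = (r cos θ, r sin θ) = (0.890073, -50.992232)
h = r sin θ − e = -50.992232 − 8 = -58.992232
x = r cos θ + √(L² − h²) = 0.890073 + √(39204.0 − 3480.0835) = 0.890073 + 189.007715 = 189.897788

189.8978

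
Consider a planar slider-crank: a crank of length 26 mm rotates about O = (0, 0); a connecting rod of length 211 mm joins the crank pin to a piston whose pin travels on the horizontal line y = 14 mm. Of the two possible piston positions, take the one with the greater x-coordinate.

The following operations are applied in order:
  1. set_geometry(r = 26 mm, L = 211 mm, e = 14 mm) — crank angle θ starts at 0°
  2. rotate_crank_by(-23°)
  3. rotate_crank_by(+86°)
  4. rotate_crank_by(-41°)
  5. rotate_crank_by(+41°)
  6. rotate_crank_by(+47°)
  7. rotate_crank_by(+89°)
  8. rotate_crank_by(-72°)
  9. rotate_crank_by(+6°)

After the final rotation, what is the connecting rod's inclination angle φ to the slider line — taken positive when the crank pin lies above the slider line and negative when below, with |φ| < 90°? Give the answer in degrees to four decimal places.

set_geometry: r = 26 mm, L = 211 mm, e = 14 mm; θ ← 0°
rotate_crank_by(-23°): θ ← 0° -23° = -23°
rotate_crank_by(+86°): θ ← -23° +86° = 63°
rotate_crank_by(-41°): θ ← 63° -41° = 22°
rotate_crank_by(+41°): θ ← 22° +41° = 63°
rotate_crank_by(+47°): θ ← 63° +47° = 110°
rotate_crank_by(+89°): θ ← 110° +89° = 199°
rotate_crank_by(-72°): θ ← 199° -72° = 127°
rotate_crank_by(+6°): θ ← 127° +6° = 133°
crank pin P = (r cos θ, r sin θ) = (-17.731957, 19.015196)
h = r sin θ − e = 19.015196 − 14 = 5.015196
sin φ = h / L = 5.015196 / 211 = 0.02376870
φ = arcsin(0.02376870) = 1.361975°

1.3620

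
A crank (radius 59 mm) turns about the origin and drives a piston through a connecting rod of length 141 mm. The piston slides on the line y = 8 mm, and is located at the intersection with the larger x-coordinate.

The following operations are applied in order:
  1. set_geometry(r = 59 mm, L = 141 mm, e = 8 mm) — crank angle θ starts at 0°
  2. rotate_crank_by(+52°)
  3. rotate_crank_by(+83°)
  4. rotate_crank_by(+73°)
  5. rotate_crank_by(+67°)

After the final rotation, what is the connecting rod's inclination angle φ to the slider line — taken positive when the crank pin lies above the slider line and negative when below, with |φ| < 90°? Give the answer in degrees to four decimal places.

set_geometry: r = 59 mm, L = 141 mm, e = 8 mm; θ ← 0°
rotate_crank_by(+52°): θ ← 0° +52° = 52°
rotate_crank_by(+83°): θ ← 52° +83° = 135°
rotate_crank_by(+73°): θ ← 135° +73° = 208°
rotate_crank_by(+67°): θ ← 208° +67° = 275°
crank pin P = (r cos θ, r sin θ) = (5.142189, -58.775487)
h = r sin θ − e = -58.775487 − 8 = -66.775487
sin φ = h / L = -66.775487 / 141 = -0.47358502
φ = arcsin(-0.47358502) = -28.267260°

-28.2673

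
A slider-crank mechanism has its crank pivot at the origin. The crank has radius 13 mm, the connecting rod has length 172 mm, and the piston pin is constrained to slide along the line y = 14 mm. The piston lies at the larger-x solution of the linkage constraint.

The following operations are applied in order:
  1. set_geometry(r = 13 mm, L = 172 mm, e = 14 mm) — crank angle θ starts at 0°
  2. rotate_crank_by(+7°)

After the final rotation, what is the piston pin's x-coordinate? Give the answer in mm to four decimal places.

184.4544

set_geometry: r = 13 mm, L = 172 mm, e = 14 mm; θ ← 0°
rotate_crank_by(+7°): θ ← 0° +7° = 7°
crank pin P = (r cos θ, r sin θ) = (12.903100, 1.584301)
h = r sin θ − e = 1.584301 − 14 = -12.415699
x = r cos θ + √(L² − h²) = 12.903100 + √(29584.0 − 154.1496) = 12.903100 + 171.551306 = 184.454406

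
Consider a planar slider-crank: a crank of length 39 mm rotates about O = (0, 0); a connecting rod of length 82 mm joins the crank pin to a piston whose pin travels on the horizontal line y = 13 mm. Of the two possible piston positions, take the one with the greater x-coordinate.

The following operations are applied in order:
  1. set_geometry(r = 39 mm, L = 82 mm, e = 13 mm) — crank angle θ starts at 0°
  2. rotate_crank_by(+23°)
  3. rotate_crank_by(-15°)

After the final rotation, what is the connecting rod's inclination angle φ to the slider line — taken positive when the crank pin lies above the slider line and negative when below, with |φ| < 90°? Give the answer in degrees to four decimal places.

-5.2985

set_geometry: r = 39 mm, L = 82 mm, e = 13 mm; θ ← 0°
rotate_crank_by(+23°): θ ← 0° +23° = 23°
rotate_crank_by(-15°): θ ← 23° -15° = 8°
crank pin P = (r cos θ, r sin θ) = (38.620455, 5.427751)
h = r sin θ − e = 5.427751 − 13 = -7.572249
sin φ = h / L = -7.572249 / 82 = -0.09234450
φ = arcsin(-0.09234450) = -5.298499°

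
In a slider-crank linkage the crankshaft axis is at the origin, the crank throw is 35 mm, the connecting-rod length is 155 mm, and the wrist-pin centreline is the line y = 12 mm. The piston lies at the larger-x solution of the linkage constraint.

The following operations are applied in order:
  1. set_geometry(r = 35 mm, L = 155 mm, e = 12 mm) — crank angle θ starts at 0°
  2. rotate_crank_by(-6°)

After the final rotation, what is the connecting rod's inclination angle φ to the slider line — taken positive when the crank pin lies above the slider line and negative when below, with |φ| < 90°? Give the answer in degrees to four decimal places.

set_geometry: r = 35 mm, L = 155 mm, e = 12 mm; θ ← 0°
rotate_crank_by(-6°): θ ← 0° -6° = -6°
crank pin P = (r cos θ, r sin θ) = (34.808266, -3.658496)
h = r sin θ − e = -3.658496 − 12 = -15.658496
sin φ = h / L = -15.658496 / 155 = -0.10102256
φ = arcsin(-0.10102256) = -5.798057°

-5.7981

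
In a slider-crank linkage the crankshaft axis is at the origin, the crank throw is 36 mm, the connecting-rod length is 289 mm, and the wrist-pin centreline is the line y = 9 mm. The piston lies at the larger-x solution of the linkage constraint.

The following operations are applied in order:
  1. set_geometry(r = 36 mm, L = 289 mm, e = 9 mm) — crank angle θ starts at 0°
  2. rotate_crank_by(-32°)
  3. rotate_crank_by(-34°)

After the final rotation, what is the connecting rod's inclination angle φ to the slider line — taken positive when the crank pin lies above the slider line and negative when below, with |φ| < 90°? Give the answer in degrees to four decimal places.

-8.3338

set_geometry: r = 36 mm, L = 289 mm, e = 9 mm; θ ← 0°
rotate_crank_by(-32°): θ ← 0° -32° = -32°
rotate_crank_by(-34°): θ ← -32° -34° = -66°
crank pin P = (r cos θ, r sin θ) = (14.642519, -32.887636)
h = r sin θ − e = -32.887636 − 9 = -41.887636
sin φ = h / L = -41.887636 / 289 = -0.14493992
φ = arcsin(-0.14493992) = -8.333800°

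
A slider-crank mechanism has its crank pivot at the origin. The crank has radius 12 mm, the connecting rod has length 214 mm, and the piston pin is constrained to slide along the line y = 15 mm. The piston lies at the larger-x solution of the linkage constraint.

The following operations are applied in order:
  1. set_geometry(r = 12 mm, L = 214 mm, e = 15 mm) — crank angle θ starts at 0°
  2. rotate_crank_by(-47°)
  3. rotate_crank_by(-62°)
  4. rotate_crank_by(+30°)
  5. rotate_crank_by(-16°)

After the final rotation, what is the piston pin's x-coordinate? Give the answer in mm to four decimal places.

set_geometry: r = 12 mm, L = 214 mm, e = 15 mm; θ ← 0°
rotate_crank_by(-47°): θ ← 0° -47° = -47°
rotate_crank_by(-62°): θ ← -47° -62° = -109°
rotate_crank_by(+30°): θ ← -109° +30° = -79°
rotate_crank_by(-16°): θ ← -79° -16° = -95°
crank pin P = (r cos θ, r sin θ) = (-1.045869, -11.954336)
h = r sin θ − e = -11.954336 − 15 = -26.954336
x = r cos θ + √(L² − h²) = -1.045869 + √(45796.0 − 726.5362) = -1.045869 + 212.295699 = 211.249830

211.2498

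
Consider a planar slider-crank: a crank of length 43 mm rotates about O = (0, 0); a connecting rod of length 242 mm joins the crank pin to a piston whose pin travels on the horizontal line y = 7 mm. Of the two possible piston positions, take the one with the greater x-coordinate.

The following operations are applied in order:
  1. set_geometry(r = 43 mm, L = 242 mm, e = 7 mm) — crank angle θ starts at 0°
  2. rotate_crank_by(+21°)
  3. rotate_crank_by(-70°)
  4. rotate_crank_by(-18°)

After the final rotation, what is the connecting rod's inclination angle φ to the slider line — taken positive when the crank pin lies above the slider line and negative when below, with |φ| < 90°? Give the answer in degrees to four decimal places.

set_geometry: r = 43 mm, L = 242 mm, e = 7 mm; θ ← 0°
rotate_crank_by(+21°): θ ← 0° +21° = 21°
rotate_crank_by(-70°): θ ← 21° -70° = -49°
rotate_crank_by(-18°): θ ← -49° -18° = -67°
crank pin P = (r cos θ, r sin θ) = (16.801439, -39.581709)
h = r sin θ − e = -39.581709 − 7 = -46.581709
sin φ = h / L = -46.581709 / 242 = -0.19248640
φ = arcsin(-0.19248640) = -11.097923°

-11.0979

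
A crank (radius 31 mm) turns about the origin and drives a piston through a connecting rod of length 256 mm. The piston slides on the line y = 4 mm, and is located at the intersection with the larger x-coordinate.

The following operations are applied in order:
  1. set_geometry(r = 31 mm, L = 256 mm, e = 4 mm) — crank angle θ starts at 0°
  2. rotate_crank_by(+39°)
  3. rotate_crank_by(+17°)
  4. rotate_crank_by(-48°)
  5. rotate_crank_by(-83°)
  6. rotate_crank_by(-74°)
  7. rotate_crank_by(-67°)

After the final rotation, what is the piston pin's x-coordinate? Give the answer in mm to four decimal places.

230.5252

set_geometry: r = 31 mm, L = 256 mm, e = 4 mm; θ ← 0°
rotate_crank_by(+39°): θ ← 0° +39° = 39°
rotate_crank_by(+17°): θ ← 39° +17° = 56°
rotate_crank_by(-48°): θ ← 56° -48° = 8°
rotate_crank_by(-83°): θ ← 8° -83° = -75°
rotate_crank_by(-74°): θ ← -75° -74° = -149°
rotate_crank_by(-67°): θ ← -149° -67° = -216°
crank pin P = (r cos θ, r sin θ) = (-25.079527, 18.221343)
h = r sin θ − e = 18.221343 − 4 = 14.221343
x = r cos θ + √(L² − h²) = -25.079527 + √(65536.0 − 202.2466) = -25.079527 + 255.604682 = 230.525155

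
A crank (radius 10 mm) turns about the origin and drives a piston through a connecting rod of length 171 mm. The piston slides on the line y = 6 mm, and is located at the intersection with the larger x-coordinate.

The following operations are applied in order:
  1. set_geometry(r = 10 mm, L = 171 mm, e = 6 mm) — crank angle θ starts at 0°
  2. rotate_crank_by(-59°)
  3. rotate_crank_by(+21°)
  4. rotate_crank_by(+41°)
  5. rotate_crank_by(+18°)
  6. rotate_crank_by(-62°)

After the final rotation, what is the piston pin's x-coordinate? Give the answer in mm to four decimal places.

set_geometry: r = 10 mm, L = 171 mm, e = 6 mm; θ ← 0°
rotate_crank_by(-59°): θ ← 0° -59° = -59°
rotate_crank_by(+21°): θ ← -59° +21° = -38°
rotate_crank_by(+41°): θ ← -38° +41° = 3°
rotate_crank_by(+18°): θ ← 3° +18° = 21°
rotate_crank_by(-62°): θ ← 21° -62° = -41°
crank pin P = (r cos θ, r sin θ) = (7.547096, -6.560590)
h = r sin θ − e = -6.560590 − 6 = -12.560590
x = r cos θ + √(L² − h²) = 7.547096 + √(29241.0 − 157.7684) = 7.547096 + 170.538065 = 178.085161

178.0852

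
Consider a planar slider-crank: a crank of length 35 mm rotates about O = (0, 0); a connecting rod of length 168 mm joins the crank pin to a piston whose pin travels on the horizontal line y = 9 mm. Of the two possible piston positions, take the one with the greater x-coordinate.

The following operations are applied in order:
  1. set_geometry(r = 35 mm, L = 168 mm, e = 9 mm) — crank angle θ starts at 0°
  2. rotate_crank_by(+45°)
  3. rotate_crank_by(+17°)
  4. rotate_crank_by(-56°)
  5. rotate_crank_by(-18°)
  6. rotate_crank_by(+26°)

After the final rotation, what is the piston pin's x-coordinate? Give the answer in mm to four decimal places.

set_geometry: r = 35 mm, L = 168 mm, e = 9 mm; θ ← 0°
rotate_crank_by(+45°): θ ← 0° +45° = 45°
rotate_crank_by(+17°): θ ← 45° +17° = 62°
rotate_crank_by(-56°): θ ← 62° -56° = 6°
rotate_crank_by(-18°): θ ← 6° -18° = -12°
rotate_crank_by(+26°): θ ← -12° +26° = 14°
crank pin P = (r cos θ, r sin θ) = (33.960350, 8.467266)
h = r sin θ − e = 8.467266 − 9 = -0.532734
x = r cos θ + √(L² − h²) = 33.960350 + √(28224.0 − 0.2838) = 33.960350 + 167.999155 = 201.959506

201.9595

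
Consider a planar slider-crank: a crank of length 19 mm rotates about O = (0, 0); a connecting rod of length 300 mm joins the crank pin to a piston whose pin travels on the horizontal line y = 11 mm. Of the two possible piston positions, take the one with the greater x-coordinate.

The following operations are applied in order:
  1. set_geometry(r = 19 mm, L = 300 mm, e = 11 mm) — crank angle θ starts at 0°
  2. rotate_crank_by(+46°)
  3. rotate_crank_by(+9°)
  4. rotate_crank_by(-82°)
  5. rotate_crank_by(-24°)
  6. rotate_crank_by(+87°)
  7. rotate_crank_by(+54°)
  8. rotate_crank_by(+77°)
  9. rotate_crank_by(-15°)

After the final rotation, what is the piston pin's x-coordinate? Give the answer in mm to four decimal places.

set_geometry: r = 19 mm, L = 300 mm, e = 11 mm; θ ← 0°
rotate_crank_by(+46°): θ ← 0° +46° = 46°
rotate_crank_by(+9°): θ ← 46° +9° = 55°
rotate_crank_by(-82°): θ ← 55° -82° = -27°
rotate_crank_by(-24°): θ ← -27° -24° = -51°
rotate_crank_by(+87°): θ ← -51° +87° = 36°
rotate_crank_by(+54°): θ ← 36° +54° = 90°
rotate_crank_by(+77°): θ ← 90° +77° = 167°
rotate_crank_by(-15°): θ ← 167° -15° = 152°
crank pin P = (r cos θ, r sin θ) = (-16.776004, 8.919960)
h = r sin θ − e = 8.919960 − 11 = -2.080040
x = r cos θ + √(L² − h²) = -16.776004 + √(90000.0 − 4.3266) = -16.776004 + 299.992789 = 283.216785

283.2168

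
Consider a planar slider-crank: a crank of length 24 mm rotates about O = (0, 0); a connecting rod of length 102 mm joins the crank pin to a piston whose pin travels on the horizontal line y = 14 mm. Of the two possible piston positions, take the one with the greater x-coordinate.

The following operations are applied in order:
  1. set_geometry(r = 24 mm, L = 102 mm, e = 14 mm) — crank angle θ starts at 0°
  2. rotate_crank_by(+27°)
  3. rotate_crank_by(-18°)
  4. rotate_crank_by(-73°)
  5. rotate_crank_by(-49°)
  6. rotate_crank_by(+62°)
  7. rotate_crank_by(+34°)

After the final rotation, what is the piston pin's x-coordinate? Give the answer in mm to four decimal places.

122.7626

set_geometry: r = 24 mm, L = 102 mm, e = 14 mm; θ ← 0°
rotate_crank_by(+27°): θ ← 0° +27° = 27°
rotate_crank_by(-18°): θ ← 27° -18° = 9°
rotate_crank_by(-73°): θ ← 9° -73° = -64°
rotate_crank_by(-49°): θ ← -64° -49° = -113°
rotate_crank_by(+62°): θ ← -113° +62° = -51°
rotate_crank_by(+34°): θ ← -51° +34° = -17°
crank pin P = (r cos θ, r sin θ) = (22.951314, -7.016921)
h = r sin θ − e = -7.016921 − 14 = -21.016921
x = r cos θ + √(L² − h²) = 22.951314 + √(10404.0 − 441.7110) = 22.951314 + 99.811267 = 122.762581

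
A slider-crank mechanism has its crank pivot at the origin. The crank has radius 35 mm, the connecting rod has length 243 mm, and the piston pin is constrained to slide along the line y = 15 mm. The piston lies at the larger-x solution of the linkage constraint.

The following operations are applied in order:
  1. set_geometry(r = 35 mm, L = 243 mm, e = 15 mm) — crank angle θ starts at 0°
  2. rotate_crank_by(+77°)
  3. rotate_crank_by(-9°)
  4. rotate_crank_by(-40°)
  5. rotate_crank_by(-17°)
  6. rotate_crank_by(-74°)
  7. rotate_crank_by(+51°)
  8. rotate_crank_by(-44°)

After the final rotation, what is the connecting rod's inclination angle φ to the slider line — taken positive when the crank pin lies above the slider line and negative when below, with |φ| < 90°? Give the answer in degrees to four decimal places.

set_geometry: r = 35 mm, L = 243 mm, e = 15 mm; θ ← 0°
rotate_crank_by(+77°): θ ← 0° +77° = 77°
rotate_crank_by(-9°): θ ← 77° -9° = 68°
rotate_crank_by(-40°): θ ← 68° -40° = 28°
rotate_crank_by(-17°): θ ← 28° -17° = 11°
rotate_crank_by(-74°): θ ← 11° -74° = -63°
rotate_crank_by(+51°): θ ← -63° +51° = -12°
rotate_crank_by(-44°): θ ← -12° -44° = -56°
crank pin P = (r cos θ, r sin θ) = (19.571752, -29.016315)
h = r sin θ − e = -29.016315 − 15 = -44.016315
sin φ = h / L = -44.016315 / 243 = -0.18113710
φ = arcsin(-0.18113710) = -10.436000°

-10.4360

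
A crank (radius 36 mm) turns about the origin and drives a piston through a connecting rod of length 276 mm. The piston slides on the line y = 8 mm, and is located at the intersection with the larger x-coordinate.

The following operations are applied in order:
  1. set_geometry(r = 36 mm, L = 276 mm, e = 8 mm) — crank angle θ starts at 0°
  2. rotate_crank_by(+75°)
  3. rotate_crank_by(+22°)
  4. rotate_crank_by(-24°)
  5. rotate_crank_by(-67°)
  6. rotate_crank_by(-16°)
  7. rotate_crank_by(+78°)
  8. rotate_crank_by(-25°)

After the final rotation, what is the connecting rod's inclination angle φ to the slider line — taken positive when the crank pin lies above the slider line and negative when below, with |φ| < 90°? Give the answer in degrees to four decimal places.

set_geometry: r = 36 mm, L = 276 mm, e = 8 mm; θ ← 0°
rotate_crank_by(+75°): θ ← 0° +75° = 75°
rotate_crank_by(+22°): θ ← 75° +22° = 97°
rotate_crank_by(-24°): θ ← 97° -24° = 73°
rotate_crank_by(-67°): θ ← 73° -67° = 6°
rotate_crank_by(-16°): θ ← 6° -16° = -10°
rotate_crank_by(+78°): θ ← -10° +78° = 68°
rotate_crank_by(-25°): θ ← 68° -25° = 43°
crank pin P = (r cos θ, r sin θ) = (26.328733, 24.551941)
h = r sin θ − e = 24.551941 − 8 = 16.551941
sin φ = h / L = 16.551941 / 276 = 0.05997080
φ = arcsin(0.05997080) = 3.438137°

3.4381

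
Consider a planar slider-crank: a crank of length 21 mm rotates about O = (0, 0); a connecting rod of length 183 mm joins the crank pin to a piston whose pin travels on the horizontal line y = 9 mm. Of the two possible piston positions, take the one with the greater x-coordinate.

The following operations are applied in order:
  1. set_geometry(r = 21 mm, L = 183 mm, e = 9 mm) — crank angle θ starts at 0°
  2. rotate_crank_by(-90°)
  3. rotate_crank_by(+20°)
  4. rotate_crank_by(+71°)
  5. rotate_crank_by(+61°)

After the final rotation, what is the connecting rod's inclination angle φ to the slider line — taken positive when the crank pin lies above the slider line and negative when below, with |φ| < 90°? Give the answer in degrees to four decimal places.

set_geometry: r = 21 mm, L = 183 mm, e = 9 mm; θ ← 0°
rotate_crank_by(-90°): θ ← 0° -90° = -90°
rotate_crank_by(+20°): θ ← -90° +20° = -70°
rotate_crank_by(+71°): θ ← -70° +71° = 1°
rotate_crank_by(+61°): θ ← 1° +61° = 62°
crank pin P = (r cos θ, r sin θ) = (9.858903, 18.541899)
h = r sin θ − e = 18.541899 − 9 = 9.541899
sin φ = h / L = 9.541899 / 183 = 0.05214153
φ = arcsin(0.05214153) = 2.988845°

2.9888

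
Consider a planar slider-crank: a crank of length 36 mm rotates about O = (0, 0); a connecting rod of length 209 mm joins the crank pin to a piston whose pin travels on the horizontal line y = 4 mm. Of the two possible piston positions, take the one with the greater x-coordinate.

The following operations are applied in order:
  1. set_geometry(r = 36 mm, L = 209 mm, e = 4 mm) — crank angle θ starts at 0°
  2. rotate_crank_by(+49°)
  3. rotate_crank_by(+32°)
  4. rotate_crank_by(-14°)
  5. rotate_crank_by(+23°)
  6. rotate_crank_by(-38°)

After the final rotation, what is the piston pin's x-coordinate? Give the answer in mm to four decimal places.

229.7383

set_geometry: r = 36 mm, L = 209 mm, e = 4 mm; θ ← 0°
rotate_crank_by(+49°): θ ← 0° +49° = 49°
rotate_crank_by(+32°): θ ← 49° +32° = 81°
rotate_crank_by(-14°): θ ← 81° -14° = 67°
rotate_crank_by(+23°): θ ← 67° +23° = 90°
rotate_crank_by(-38°): θ ← 90° -38° = 52°
crank pin P = (r cos θ, r sin θ) = (22.163813, 28.368387)
h = r sin θ − e = 28.368387 − 4 = 24.368387
x = r cos θ + √(L² − h²) = 22.163813 + √(43681.0 − 593.8183) = 22.163813 + 207.574521 = 229.738334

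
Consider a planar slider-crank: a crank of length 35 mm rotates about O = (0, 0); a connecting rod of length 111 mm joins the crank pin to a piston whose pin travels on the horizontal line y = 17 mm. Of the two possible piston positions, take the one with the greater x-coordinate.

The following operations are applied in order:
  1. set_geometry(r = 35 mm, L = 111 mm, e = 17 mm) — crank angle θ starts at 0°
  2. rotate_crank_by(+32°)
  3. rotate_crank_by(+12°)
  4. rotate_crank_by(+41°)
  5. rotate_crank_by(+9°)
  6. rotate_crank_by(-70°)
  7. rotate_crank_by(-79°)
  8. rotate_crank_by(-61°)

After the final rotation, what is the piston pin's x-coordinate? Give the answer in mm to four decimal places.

set_geometry: r = 35 mm, L = 111 mm, e = 17 mm; θ ← 0°
rotate_crank_by(+32°): θ ← 0° +32° = 32°
rotate_crank_by(+12°): θ ← 32° +12° = 44°
rotate_crank_by(+41°): θ ← 44° +41° = 85°
rotate_crank_by(+9°): θ ← 85° +9° = 94°
rotate_crank_by(-70°): θ ← 94° -70° = 24°
rotate_crank_by(-79°): θ ← 24° -79° = -55°
rotate_crank_by(-61°): θ ← -55° -61° = -116°
crank pin P = (r cos θ, r sin θ) = (-15.342990, -31.457792)
h = r sin θ − e = -31.457792 − 17 = -48.457792
x = r cos θ + √(L² − h²) = -15.342990 + √(12321.0 − 2348.1576) = -15.342990 + 99.864120 = 84.521130

84.5211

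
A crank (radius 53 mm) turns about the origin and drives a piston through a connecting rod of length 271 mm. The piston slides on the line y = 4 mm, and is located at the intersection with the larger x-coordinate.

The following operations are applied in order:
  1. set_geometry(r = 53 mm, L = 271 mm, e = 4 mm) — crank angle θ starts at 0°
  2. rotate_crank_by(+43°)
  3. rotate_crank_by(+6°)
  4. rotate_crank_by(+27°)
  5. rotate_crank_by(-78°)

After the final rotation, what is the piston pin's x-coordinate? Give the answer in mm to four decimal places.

323.9046

set_geometry: r = 53 mm, L = 271 mm, e = 4 mm; θ ← 0°
rotate_crank_by(+43°): θ ← 0° +43° = 43°
rotate_crank_by(+6°): θ ← 43° +6° = 49°
rotate_crank_by(+27°): θ ← 49° +27° = 76°
rotate_crank_by(-78°): θ ← 76° -78° = -2°
crank pin P = (r cos θ, r sin θ) = (52.967714, -1.849673)
h = r sin θ − e = -1.849673 − 4 = -5.849673
x = r cos θ + √(L² − h²) = 52.967714 + √(73441.0 − 34.2187) = 52.967714 + 270.936859 = 323.904572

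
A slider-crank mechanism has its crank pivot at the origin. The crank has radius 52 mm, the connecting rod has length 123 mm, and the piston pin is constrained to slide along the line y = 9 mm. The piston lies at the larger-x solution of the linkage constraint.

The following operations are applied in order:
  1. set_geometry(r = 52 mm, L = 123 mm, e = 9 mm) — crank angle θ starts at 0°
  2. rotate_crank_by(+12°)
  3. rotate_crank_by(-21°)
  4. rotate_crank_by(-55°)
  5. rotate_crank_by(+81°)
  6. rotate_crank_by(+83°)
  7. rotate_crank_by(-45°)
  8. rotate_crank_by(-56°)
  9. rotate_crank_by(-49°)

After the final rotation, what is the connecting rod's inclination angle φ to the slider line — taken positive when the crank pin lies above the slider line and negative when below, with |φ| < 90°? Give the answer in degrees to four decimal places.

-23.3924

set_geometry: r = 52 mm, L = 123 mm, e = 9 mm; θ ← 0°
rotate_crank_by(+12°): θ ← 0° +12° = 12°
rotate_crank_by(-21°): θ ← 12° -21° = -9°
rotate_crank_by(-55°): θ ← -9° -55° = -64°
rotate_crank_by(+81°): θ ← -64° +81° = 17°
rotate_crank_by(+83°): θ ← 17° +83° = 100°
rotate_crank_by(-45°): θ ← 100° -45° = 55°
rotate_crank_by(-56°): θ ← 55° -56° = -1°
rotate_crank_by(-49°): θ ← -1° -49° = -50°
crank pin P = (r cos θ, r sin θ) = (33.424956, -39.834311)
h = r sin θ − e = -39.834311 − 9 = -48.834311
sin φ = h / L = -48.834311 / 123 = -0.39702692
φ = arcsin(-0.39702692) = -23.392448°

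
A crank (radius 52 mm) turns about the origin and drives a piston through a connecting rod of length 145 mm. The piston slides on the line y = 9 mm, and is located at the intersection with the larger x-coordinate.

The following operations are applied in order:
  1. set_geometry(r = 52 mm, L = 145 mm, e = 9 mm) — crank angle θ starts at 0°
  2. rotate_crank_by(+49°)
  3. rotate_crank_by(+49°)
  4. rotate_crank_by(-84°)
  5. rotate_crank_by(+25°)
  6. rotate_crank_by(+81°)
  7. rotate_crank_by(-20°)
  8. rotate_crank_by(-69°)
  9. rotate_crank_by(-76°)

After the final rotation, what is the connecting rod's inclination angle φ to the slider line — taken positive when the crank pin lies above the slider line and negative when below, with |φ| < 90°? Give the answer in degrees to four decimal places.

set_geometry: r = 52 mm, L = 145 mm, e = 9 mm; θ ← 0°
rotate_crank_by(+49°): θ ← 0° +49° = 49°
rotate_crank_by(+49°): θ ← 49° +49° = 98°
rotate_crank_by(-84°): θ ← 98° -84° = 14°
rotate_crank_by(+25°): θ ← 14° +25° = 39°
rotate_crank_by(+81°): θ ← 39° +81° = 120°
rotate_crank_by(-20°): θ ← 120° -20° = 100°
rotate_crank_by(-69°): θ ← 100° -69° = 31°
rotate_crank_by(-76°): θ ← 31° -76° = -45°
crank pin P = (r cos θ, r sin θ) = (36.769553, -36.769553)
h = r sin θ − e = -36.769553 − 9 = -45.769553
sin φ = h / L = -45.769553 / 145 = -0.31565209
φ = arcsin(-0.31565209) = -18.400184°

-18.4002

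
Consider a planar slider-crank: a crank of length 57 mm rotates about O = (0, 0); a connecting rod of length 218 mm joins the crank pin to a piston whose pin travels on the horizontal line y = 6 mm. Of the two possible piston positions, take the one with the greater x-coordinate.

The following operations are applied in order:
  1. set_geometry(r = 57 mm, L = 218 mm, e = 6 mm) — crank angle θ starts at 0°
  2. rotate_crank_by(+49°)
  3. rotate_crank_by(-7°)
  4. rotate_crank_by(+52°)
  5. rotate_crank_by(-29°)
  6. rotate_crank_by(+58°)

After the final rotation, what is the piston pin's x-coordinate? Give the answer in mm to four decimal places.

set_geometry: r = 57 mm, L = 218 mm, e = 6 mm; θ ← 0°
rotate_crank_by(+49°): θ ← 0° +49° = 49°
rotate_crank_by(-7°): θ ← 49° -7° = 42°
rotate_crank_by(+52°): θ ← 42° +52° = 94°
rotate_crank_by(-29°): θ ← 94° -29° = 65°
rotate_crank_by(+58°): θ ← 65° +58° = 123°
crank pin P = (r cos θ, r sin θ) = (-31.044425, 47.804222)
h = r sin θ − e = 47.804222 − 6 = 41.804222
x = r cos θ + √(L² − h²) = -31.044425 + √(47524.0 − 1747.5930) = -31.044425 + 213.954217 = 182.909792

182.9098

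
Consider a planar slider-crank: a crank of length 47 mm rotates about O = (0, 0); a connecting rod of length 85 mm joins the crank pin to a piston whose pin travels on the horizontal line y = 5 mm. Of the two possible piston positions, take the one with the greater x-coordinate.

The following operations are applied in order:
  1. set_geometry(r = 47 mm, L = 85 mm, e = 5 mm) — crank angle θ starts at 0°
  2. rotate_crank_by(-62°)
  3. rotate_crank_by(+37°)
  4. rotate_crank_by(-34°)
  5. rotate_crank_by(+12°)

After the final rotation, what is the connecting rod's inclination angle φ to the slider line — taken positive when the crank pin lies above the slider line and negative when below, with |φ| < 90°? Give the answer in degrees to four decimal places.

-27.5950

set_geometry: r = 47 mm, L = 85 mm, e = 5 mm; θ ← 0°
rotate_crank_by(-62°): θ ← 0° -62° = -62°
rotate_crank_by(+37°): θ ← -62° +37° = -25°
rotate_crank_by(-34°): θ ← -25° -34° = -59°
rotate_crank_by(+12°): θ ← -59° +12° = -47°
crank pin P = (r cos θ, r sin θ) = (32.053923, -34.373624)
h = r sin θ − e = -34.373624 − 5 = -39.373624
sin φ = h / L = -39.373624 / 85 = -0.46321911
φ = arcsin(-0.46321911) = -27.595026°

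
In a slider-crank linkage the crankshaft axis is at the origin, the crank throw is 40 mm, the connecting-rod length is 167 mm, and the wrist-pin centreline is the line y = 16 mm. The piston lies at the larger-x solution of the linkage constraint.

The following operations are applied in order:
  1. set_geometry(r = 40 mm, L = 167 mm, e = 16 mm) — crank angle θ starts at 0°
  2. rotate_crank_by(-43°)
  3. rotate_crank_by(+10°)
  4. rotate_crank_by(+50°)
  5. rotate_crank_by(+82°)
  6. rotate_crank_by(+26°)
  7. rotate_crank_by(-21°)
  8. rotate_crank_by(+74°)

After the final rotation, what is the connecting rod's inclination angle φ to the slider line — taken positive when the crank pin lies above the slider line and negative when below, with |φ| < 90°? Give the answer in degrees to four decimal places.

set_geometry: r = 40 mm, L = 167 mm, e = 16 mm; θ ← 0°
rotate_crank_by(-43°): θ ← 0° -43° = -43°
rotate_crank_by(+10°): θ ← -43° +10° = -33°
rotate_crank_by(+50°): θ ← -33° +50° = 17°
rotate_crank_by(+82°): θ ← 17° +82° = 99°
rotate_crank_by(+26°): θ ← 99° +26° = 125°
rotate_crank_by(-21°): θ ← 125° -21° = 104°
rotate_crank_by(+74°): θ ← 104° +74° = 178°
crank pin P = (r cos θ, r sin θ) = (-39.975633, 1.395980)
h = r sin θ − e = 1.395980 − 16 = -14.604020
sin φ = h / L = -14.604020 / 167 = -0.08744922
φ = arcsin(-0.08744922) = -5.016880°

-5.0169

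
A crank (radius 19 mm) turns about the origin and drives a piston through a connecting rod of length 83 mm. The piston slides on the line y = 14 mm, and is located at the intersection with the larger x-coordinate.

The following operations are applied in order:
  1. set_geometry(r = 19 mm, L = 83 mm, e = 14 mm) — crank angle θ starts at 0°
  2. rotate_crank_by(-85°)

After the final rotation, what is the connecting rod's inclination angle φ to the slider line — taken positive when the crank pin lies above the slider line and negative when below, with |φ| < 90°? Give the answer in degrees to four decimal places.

set_geometry: r = 19 mm, L = 83 mm, e = 14 mm; θ ← 0°
rotate_crank_by(-85°): θ ← 0° -85° = -85°
crank pin P = (r cos θ, r sin θ) = (1.655959, -18.927699)
h = r sin θ − e = -18.927699 − 14 = -32.927699
sin φ = h / L = -32.927699 / 83 = -0.39671927
φ = arcsin(-0.39671927) = -23.373244°

-23.3732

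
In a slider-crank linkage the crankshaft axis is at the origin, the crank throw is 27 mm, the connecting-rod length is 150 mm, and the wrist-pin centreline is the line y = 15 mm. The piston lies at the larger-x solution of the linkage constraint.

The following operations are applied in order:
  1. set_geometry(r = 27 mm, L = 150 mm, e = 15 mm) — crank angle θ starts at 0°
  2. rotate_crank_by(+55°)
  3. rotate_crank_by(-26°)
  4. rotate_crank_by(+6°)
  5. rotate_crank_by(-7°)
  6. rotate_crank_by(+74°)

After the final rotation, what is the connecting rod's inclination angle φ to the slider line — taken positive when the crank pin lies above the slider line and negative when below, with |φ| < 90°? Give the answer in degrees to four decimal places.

set_geometry: r = 27 mm, L = 150 mm, e = 15 mm; θ ← 0°
rotate_crank_by(+55°): θ ← 0° +55° = 55°
rotate_crank_by(-26°): θ ← 55° -26° = 29°
rotate_crank_by(+6°): θ ← 29° +6° = 35°
rotate_crank_by(-7°): θ ← 35° -7° = 28°
rotate_crank_by(+74°): θ ← 28° +74° = 102°
crank pin P = (r cos θ, r sin θ) = (-5.613616, 26.409985)
h = r sin θ − e = 26.409985 − 15 = 11.409985
sin φ = h / L = 11.409985 / 150 = 0.07606657
φ = arcsin(0.07606657) = 4.362507°

4.3625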